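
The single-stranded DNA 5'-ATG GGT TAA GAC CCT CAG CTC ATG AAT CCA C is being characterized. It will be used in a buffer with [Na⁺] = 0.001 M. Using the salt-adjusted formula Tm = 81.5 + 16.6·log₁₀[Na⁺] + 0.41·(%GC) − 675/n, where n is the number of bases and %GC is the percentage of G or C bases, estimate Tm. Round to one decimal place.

29.8°C

Length n = 31. C=9, A=9, G=6, T=7
G+C = 15, so %GC = 15/31 × 100 = 48.387%
Salt term: 16.6 × (-3) = -49.8
GC term: 0.41 × 48.387 = 19.839; length term: −675/31 = −21.774
Tm = 81.5 + (-49.8) + 19.839 − 21.774 = 29.765 → 29.8°C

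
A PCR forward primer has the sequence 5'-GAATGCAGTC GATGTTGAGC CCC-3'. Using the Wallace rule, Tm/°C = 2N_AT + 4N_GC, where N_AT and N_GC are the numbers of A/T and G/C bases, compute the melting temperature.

72°C

Counting bases: T=5, G=7, A=5, C=6
So N_AT = 10 and N_GC = 13.
Tm = 4·13 + 2·10 = 52 + 20 = 72°C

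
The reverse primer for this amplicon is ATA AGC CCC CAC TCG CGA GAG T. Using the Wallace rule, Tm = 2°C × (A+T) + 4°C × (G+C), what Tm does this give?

70°C

Scanning the sequence gives T=3, C=8, G=5, A=6.
So N_AT = 9 and N_GC = 13.
Tm = 2×9 + 4×13 = 70°C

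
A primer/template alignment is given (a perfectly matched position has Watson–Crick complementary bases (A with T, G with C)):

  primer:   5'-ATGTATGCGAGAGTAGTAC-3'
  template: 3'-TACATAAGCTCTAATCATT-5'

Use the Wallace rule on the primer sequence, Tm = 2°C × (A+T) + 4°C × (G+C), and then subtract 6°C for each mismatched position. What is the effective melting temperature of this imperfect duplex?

Primer base counts: A=6, T=5, G=6, C=2 → A+T=11, G+C=8
Perfect-match Tm = 2(11) + 4(8) = 22 + 32 = 54°C
Mismatches (positions where the bases are not complementary): 3 (at positions 7, 13, 19)
Effective Tm = 54 − 3×6 = 54 − 18 = 36°C

36°C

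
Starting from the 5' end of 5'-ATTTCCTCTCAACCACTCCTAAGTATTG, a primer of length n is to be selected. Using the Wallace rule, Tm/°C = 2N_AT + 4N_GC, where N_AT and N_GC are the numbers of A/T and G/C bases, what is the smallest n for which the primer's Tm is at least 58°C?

First 19 bases: ATTTCCTCTCAACCACTCC → Tm = 56°C (< 58°C)
First 20 bases: ATTTCCTCTCAACCACTCCT → Tm = 58°C (≥ 58°C)
Each additional base adds 2°C (A/T) or 4°C (G/C), so Tm is non-decreasing in n; n = 20 is the first length to reach 58°C.

n = 20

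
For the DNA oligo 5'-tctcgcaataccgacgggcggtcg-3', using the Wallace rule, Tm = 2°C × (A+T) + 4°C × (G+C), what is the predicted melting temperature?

80°C

Base counts: T=4, G=8, C=8, A=4
AT pairs contribute 8, GC pairs contribute 16.
Tm = 4·16 + 2·8 = 64 + 16 = 80°C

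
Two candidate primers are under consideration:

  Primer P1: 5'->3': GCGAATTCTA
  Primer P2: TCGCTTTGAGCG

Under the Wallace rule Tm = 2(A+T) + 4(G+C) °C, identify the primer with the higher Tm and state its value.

Primer P2, 38°C

Primer P1: A+T=6, G+C=4 → Tm = 2(6)+4(4) = 28°C
Primer P2: A+T=5, G+C=7 → Tm = 2(5)+4(7) = 38°C
28°C vs 38°C → primer P2 is higher.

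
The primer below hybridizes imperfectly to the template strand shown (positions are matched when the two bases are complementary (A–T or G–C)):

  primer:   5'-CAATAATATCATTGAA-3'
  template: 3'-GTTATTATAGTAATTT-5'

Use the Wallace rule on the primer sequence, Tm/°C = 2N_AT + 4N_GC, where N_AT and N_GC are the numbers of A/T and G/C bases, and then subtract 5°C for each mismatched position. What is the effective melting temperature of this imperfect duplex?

33°C

Primer base counts: A=8, T=5, G=1, C=2 → A+T=13, G+C=3
Perfect-match Tm = 2(13) + 4(3) = 26 + 12 = 38°C
Mismatches (positions where the bases are not complementary): 1 (at position 14)
Effective Tm = 38 − 1×5 = 38 − 5 = 33°C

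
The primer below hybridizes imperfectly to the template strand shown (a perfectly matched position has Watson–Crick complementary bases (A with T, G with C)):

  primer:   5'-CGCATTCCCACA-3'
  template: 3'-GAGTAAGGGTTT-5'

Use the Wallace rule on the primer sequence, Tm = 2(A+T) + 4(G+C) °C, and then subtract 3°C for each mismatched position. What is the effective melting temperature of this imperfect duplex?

Primer base counts: A=3, T=2, G=1, C=6 → A+T=5, G+C=7
Perfect-match Tm = 2(5) + 4(7) = 10 + 28 = 38°C
Mismatches (positions where the bases are not complementary): 2 (at positions 2, 11)
Effective Tm = 38 − 2×3 = 38 − 6 = 32°C

32°C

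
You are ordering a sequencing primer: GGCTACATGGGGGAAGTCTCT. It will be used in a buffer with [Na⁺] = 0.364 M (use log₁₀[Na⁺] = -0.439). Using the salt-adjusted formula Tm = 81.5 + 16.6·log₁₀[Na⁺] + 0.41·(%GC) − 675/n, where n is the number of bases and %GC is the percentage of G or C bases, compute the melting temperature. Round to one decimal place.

65.5°C

Length n = 21. Base counts: A=4, G=8, T=5, C=4
G+C = 12, so %GC = 12/21 × 100 = 57.143%
Salt term: 16.6 × (-0.439) = -7.287
GC term: 0.41 × 57.143 = 23.429; length term: −675/21 = −32.143
Tm = 81.5 + (-7.287) + 23.429 − 32.143 = 65.499 → 65.5°C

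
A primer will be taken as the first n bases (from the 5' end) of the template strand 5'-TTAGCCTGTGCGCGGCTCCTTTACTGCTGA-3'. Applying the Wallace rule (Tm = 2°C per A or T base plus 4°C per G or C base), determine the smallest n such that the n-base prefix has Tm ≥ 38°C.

First 11 bases: TTAGCCTGTGC → Tm = 34°C (< 38°C)
First 12 bases: TTAGCCTGTGCG → Tm = 38°C (≥ 38°C)
Since every base adds ≥2°C, Tm only increases with n, so the threshold is first crossed at n = 12.

n = 12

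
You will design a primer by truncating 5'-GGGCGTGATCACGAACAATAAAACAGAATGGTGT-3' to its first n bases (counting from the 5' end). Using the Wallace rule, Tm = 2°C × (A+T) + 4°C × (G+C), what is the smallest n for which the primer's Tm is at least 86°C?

n = 30

First 29 bases: GGGCGTGATCACGAACAATAAAACAGAAT → Tm = 82°C (< 86°C)
First 30 bases: GGGCGTGATCACGAACAATAAAACAGAATG → Tm = 86°C (≥ 86°C)
Each additional base adds 2°C (A/T) or 4°C (G/C), so Tm is non-decreasing in n; n = 30 is the first length to reach 86°C.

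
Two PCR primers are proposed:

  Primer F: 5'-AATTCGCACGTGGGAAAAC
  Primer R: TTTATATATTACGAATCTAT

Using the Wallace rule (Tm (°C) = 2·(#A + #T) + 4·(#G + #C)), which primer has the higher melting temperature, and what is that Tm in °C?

Primer F: A+T=10, G+C=9 → Tm = 2(10)+4(9) = 56°C
Primer R: A+T=17, G+C=3 → Tm = 2(17)+4(3) = 46°C
56°C vs 46°C → primer F is higher.

Primer F, 56°C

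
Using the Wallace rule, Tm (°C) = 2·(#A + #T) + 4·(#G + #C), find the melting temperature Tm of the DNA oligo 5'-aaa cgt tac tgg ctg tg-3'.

50°C

T=5, A=4, C=3, G=5
A+T = 9, G+C = 8
Tm = 2(9) + 4(8) = 18 + 32 = 50°C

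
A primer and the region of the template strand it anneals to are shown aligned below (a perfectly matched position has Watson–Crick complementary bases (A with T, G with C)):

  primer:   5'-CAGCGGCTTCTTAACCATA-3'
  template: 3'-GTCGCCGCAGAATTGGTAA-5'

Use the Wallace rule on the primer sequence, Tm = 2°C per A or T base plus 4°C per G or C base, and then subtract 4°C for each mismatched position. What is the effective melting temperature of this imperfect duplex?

48°C

Primer base counts: A=5, T=5, G=3, C=6 → A+T=10, G+C=9
Perfect-match Tm = 2(10) + 4(9) = 20 + 36 = 56°C
Mismatches (positions where the bases are not complementary): 2 (at positions 8, 19)
Effective Tm = 56 − 2×4 = 56 − 8 = 48°C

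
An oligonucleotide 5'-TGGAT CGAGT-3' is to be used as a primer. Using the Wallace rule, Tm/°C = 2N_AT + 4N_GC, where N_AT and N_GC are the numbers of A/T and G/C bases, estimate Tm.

30°C

Scanning the sequence gives T=3, G=4, C=1, A=2.
A+T = 5, G+C = 5
Tm = 2(5) + 4(5) = 10 + 20 = 30°C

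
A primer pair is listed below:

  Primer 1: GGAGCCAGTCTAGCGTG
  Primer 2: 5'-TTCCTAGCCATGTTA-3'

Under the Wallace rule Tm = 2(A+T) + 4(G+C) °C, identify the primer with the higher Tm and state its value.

Primer 1, 56°C

Primer 1: A+T=6, G+C=11 → Tm = 2(6)+4(11) = 56°C
Primer 2: A+T=9, G+C=6 → Tm = 2(9)+4(6) = 42°C
56°C vs 42°C → primer 1 is higher.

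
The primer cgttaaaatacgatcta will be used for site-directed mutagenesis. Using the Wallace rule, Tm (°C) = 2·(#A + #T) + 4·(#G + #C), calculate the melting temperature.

Counting bases: T=5, A=7, G=2, C=3
AT pairs contribute 12, GC pairs contribute 5.
Tm = 2×12 + 4×5 = 44°C

44°C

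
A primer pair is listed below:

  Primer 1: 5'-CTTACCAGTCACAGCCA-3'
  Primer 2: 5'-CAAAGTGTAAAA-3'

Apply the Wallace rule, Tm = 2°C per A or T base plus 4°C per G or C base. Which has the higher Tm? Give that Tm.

Primer 1: A+T=8, G+C=9 → Tm = 2(8)+4(9) = 52°C
Primer 2: A+T=9, G+C=3 → Tm = 2(9)+4(3) = 30°C
52°C vs 30°C → primer 1 is higher.

Primer 1, 52°C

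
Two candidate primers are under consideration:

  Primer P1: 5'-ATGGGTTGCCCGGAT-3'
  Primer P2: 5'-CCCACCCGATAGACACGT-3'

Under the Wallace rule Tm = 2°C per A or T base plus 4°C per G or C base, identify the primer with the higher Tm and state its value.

Primer P2, 58°C

Primer P1: A+T=6, G+C=9 → Tm = 2(6)+4(9) = 48°C
Primer P2: A+T=7, G+C=11 → Tm = 2(7)+4(11) = 58°C
48°C vs 58°C → primer P2 is higher.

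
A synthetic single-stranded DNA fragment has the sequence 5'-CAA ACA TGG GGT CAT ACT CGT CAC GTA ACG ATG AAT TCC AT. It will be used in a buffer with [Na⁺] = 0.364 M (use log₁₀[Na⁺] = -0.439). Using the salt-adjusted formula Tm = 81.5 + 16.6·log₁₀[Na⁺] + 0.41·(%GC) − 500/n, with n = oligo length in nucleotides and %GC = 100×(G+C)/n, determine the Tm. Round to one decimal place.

Length n = 41. C=10, G=8, A=13, T=10
G+C = 18, so %GC = 18/41 × 100 = 43.902%
Salt term: 16.6 × (-0.439) = -7.287
GC term: 0.41 × 43.902 = 18; length term: −500/41 = −12.195
Tm = 81.5 + (-7.287) + 18 − 12.195 = 80.018 → 80.0°C

80.0°C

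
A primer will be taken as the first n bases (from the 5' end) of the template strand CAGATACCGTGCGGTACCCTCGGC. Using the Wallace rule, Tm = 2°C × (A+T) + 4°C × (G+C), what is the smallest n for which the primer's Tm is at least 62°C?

n = 19

First 18 bases: CAGATACCGTGCGGTACC → Tm = 58°C (< 62°C)
First 19 bases: CAGATACCGTGCGGTACCC → Tm = 62°C (≥ 62°C)
Each additional base adds 2°C (A/T) or 4°C (G/C), so Tm is non-decreasing in n; n = 19 is the first length to reach 62°C.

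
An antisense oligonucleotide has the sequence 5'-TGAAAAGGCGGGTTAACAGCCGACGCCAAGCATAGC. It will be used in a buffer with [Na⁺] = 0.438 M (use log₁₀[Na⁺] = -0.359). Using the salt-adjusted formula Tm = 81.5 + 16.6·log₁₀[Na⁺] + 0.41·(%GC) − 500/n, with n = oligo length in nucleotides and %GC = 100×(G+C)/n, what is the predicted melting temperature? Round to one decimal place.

84.4°C

Length n = 36. A=12, G=11, C=9, T=4
G+C = 20, so %GC = 20/36 × 100 = 55.556%
Salt term: 16.6 × (-0.359) = -5.959
GC term: 0.41 × 55.556 = 22.778; length term: −500/36 = −13.889
Tm = 81.5 + (-5.959) + 22.778 − 13.889 = 84.43 → 84.4°C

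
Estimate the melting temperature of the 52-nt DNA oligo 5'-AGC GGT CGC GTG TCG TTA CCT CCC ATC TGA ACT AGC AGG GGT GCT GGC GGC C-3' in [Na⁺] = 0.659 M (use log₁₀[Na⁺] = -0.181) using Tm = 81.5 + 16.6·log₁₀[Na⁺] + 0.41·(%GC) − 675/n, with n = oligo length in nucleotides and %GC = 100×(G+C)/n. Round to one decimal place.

92.3°C

Length n = 52. Counting bases: T=11, C=16, A=7, G=18
G+C = 34, so %GC = 34/52 × 100 = 65.385%
Salt term: 16.6 × (-0.181) = -3.005
GC term: 0.41 × 65.385 = 26.808; length term: −675/52 = −12.981
Tm = 81.5 + (-3.005) + 26.808 − 12.981 = 92.322 → 92.3°C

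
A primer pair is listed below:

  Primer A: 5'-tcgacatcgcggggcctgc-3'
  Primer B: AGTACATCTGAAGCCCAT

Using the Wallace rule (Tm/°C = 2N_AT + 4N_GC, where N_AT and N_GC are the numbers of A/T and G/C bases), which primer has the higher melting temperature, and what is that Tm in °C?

Primer A: A+T=5, G+C=14 → Tm = 2(5)+4(14) = 66°C
Primer B: A+T=10, G+C=8 → Tm = 2(10)+4(8) = 52°C
66°C vs 52°C → primer A is higher.

Primer A, 66°C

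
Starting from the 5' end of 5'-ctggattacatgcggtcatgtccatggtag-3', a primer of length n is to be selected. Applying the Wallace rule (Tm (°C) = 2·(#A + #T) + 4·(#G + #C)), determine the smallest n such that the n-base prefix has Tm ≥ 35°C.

n = 13

First 12 bases: CTGGATTACATG → Tm = 34°C (< 35°C)
First 13 bases: CTGGATTACATGC → Tm = 38°C (≥ 35°C)
Each additional base adds 2°C (A/T) or 4°C (G/C), so Tm is non-decreasing in n; n = 13 is the first length to reach 35°C.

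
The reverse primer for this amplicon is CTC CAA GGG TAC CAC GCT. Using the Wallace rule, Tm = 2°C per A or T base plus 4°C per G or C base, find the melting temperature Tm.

A=4, C=7, T=3, G=4
AT pairs contribute 7, GC pairs contribute 11.
Tm = 2(7) + 4(11) = 14 + 44 = 58°C

58°C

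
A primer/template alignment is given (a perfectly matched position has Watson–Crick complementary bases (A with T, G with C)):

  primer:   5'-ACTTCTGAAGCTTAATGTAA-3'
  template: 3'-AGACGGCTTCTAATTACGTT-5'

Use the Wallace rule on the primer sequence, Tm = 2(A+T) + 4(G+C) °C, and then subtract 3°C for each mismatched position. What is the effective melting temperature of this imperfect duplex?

37°C

Primer base counts: A=7, T=7, G=3, C=3 → A+T=14, G+C=6
Perfect-match Tm = 2(14) + 4(6) = 28 + 24 = 52°C
Mismatches (positions where the bases are not complementary): 5 (at positions 1, 4, 6, 11, 18)
Effective Tm = 52 − 5×3 = 52 − 15 = 37°C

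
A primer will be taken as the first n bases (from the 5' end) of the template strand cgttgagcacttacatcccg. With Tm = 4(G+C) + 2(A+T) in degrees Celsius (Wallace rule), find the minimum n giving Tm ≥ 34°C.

n = 11

First 10 bases: CGTTGAGCAC → Tm = 32°C (< 34°C)
First 11 bases: CGTTGAGCACT → Tm = 34°C (≥ 34°C)
Since every base adds ≥2°C, Tm only increases with n, so the threshold is first crossed at n = 11.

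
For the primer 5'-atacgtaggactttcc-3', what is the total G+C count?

7

C=4, A=4, T=5, G=3
Total G or C: 3 + 4 = 7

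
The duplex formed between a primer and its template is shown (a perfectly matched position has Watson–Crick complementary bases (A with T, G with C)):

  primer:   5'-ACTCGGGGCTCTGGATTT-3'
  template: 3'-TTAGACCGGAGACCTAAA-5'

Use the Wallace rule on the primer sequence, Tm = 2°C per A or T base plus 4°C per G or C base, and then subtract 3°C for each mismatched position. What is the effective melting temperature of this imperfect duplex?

47°C

Primer base counts: A=2, T=6, G=6, C=4 → A+T=8, G+C=10
Perfect-match Tm = 2(8) + 4(10) = 16 + 40 = 56°C
Mismatches (positions where the bases are not complementary): 3 (at positions 2, 5, 8)
Effective Tm = 56 − 3×3 = 56 − 9 = 47°C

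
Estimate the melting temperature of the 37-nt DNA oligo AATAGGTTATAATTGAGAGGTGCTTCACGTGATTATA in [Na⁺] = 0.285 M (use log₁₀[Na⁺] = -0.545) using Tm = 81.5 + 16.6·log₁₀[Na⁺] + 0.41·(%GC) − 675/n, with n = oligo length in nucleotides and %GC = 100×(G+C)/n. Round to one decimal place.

67.5°C

Length n = 37. Scanning the sequence gives T=13, G=9, C=3, A=12.
G+C = 12, so %GC = 12/37 × 100 = 32.432%
Salt term: 16.6 × (-0.545) = -9.047
GC term: 0.41 × 32.432 = 13.297; length term: −675/37 = −18.243
Tm = 81.5 + (-9.047) + 13.297 − 18.243 = 67.507 → 67.5°C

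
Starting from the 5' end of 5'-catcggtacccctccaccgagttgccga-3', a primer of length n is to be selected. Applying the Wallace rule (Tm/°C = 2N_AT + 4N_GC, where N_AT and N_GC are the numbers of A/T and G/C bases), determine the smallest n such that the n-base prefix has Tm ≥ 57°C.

n = 18

First 17 bases: CATCGGTACCCCTCCAC → Tm = 56°C (< 57°C)
First 18 bases: CATCGGTACCCCTCCACC → Tm = 60°C (≥ 57°C)
Each additional base adds 2°C (A/T) or 4°C (G/C), so Tm is non-decreasing in n; n = 18 is the first length to reach 57°C.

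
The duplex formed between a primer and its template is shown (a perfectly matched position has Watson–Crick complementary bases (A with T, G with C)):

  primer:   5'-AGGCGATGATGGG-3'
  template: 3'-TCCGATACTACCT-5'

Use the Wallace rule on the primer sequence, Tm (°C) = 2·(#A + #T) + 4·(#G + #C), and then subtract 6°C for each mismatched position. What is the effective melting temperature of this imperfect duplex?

30°C

Primer base counts: A=3, T=2, G=7, C=1 → A+T=5, G+C=8
Perfect-match Tm = 2(5) + 4(8) = 10 + 32 = 42°C
Mismatches (positions where the bases are not complementary): 2 (at positions 5, 13)
Effective Tm = 42 − 2×6 = 42 − 12 = 30°C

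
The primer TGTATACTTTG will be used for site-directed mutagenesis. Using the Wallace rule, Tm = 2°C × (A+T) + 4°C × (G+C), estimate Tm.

28°C

Scanning the sequence gives A=2, G=2, T=6, C=1.
A+T = 8, G+C = 3
Tm = 2(8) + 4(3) = 16 + 12 = 28°C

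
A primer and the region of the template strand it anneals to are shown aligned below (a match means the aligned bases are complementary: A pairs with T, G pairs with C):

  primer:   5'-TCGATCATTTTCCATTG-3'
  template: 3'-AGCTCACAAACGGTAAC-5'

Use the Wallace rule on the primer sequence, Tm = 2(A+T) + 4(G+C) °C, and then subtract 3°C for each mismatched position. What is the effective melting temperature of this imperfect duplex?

Primer base counts: A=3, T=8, G=2, C=4 → A+T=11, G+C=6
Perfect-match Tm = 2(11) + 4(6) = 22 + 24 = 46°C
Mismatches (positions where the bases are not complementary): 4 (at positions 5, 6, 7, 11)
Effective Tm = 46 − 4×3 = 46 − 12 = 34°C

34°C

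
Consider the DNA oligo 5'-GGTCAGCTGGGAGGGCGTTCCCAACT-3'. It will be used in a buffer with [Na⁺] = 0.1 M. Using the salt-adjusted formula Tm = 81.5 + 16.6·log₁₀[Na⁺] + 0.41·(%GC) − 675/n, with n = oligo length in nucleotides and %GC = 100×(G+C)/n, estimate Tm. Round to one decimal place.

65.7°C

Length n = 26. Scanning the sequence gives T=5, A=4, G=10, C=7.
G+C = 17, so %GC = 17/26 × 100 = 65.385%
Salt term: 16.6 × (-1) = -16.6
GC term: 0.41 × 65.385 = 26.808; length term: −675/26 = −25.962
Tm = 81.5 + (-16.6) + 26.808 − 25.962 = 65.746 → 65.7°C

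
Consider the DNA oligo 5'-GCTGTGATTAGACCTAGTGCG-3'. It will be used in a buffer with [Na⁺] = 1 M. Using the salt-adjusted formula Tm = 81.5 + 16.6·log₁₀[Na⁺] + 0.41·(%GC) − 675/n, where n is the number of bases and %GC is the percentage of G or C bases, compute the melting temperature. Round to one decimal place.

70.8°C

Length n = 21. Base counts: G=7, T=6, A=4, C=4
G+C = 11, so %GC = 11/21 × 100 = 52.381%
Salt term: 16.6 × (0) = 0
GC term: 0.41 × 52.381 = 21.476; length term: −675/21 = −32.143
Tm = 81.5 + (0) + 21.476 − 32.143 = 70.833 → 70.8°C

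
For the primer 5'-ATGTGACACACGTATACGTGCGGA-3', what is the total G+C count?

Base counts: C=5, A=7, T=5, G=7
G+C = 7 + 5 = 12

12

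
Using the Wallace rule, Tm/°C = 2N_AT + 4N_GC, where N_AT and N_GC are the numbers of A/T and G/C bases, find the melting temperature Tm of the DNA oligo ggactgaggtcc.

Scanning the sequence gives T=2, A=2, G=5, C=3.
A+T = 4, G+C = 8
Tm = 2×4 + 4×8 = 40°C

40°C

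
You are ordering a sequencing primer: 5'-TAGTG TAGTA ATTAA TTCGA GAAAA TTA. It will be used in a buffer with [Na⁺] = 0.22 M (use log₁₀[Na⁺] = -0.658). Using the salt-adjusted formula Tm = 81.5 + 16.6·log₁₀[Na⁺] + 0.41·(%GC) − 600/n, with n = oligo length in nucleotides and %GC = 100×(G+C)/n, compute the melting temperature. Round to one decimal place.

Length n = 28. Base counts: C=1, G=5, A=12, T=10
G+C = 6, so %GC = 6/28 × 100 = 21.429%
Salt term: 16.6 × (-0.658) = -10.923
GC term: 0.41 × 21.429 = 8.786; length term: −600/28 = −21.429
Tm = 81.5 + (-10.923) + 8.786 − 21.429 = 57.934 → 57.9°C

57.9°C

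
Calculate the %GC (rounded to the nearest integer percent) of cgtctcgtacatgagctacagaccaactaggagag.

T=6, A=11, G=9, C=9
G+C = 9 + 9 = 18 out of 35 bases
%GC = 18/35 × 100 = 51.43% ≈ 51%

51%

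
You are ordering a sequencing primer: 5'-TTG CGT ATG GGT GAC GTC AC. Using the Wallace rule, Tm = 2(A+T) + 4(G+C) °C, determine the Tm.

62°C

Counting bases: A=3, T=6, C=4, G=7
So N_AT = 9 and N_GC = 11.
Tm = 4·11 + 2·9 = 44 + 18 = 62°C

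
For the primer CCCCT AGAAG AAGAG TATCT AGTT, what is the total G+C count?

10

Counting bases: T=6, G=5, A=8, C=5
Total G or C: 5 + 5 = 10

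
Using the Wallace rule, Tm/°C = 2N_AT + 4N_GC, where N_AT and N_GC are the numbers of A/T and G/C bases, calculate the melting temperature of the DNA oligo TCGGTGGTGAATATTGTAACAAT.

62°C

Base counts: A=7, T=8, C=2, G=6
So N_AT = 15 and N_GC = 8.
Tm = 2×15 + 4×8 = 62°C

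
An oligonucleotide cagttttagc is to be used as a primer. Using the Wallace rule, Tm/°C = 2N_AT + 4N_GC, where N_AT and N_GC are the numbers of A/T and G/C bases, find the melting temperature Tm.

Counting bases: A=2, G=2, T=4, C=2
A+T = 6, G+C = 4
Tm = 4·4 + 2·6 = 16 + 12 = 28°C

28°C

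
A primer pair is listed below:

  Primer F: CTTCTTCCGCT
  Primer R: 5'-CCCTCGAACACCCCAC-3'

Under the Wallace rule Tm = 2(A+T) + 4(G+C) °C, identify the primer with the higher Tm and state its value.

Primer F: A+T=5, G+C=6 → Tm = 2(5)+4(6) = 34°C
Primer R: A+T=5, G+C=11 → Tm = 2(5)+4(11) = 54°C
34°C vs 54°C → primer R is higher.

Primer R, 54°C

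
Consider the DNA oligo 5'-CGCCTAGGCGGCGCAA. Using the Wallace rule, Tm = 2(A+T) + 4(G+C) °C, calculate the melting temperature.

Base counts: A=3, T=1, C=6, G=6
A+T = 4, G+C = 12
Tm = 2(4) + 4(12) = 8 + 48 = 56°C

56°C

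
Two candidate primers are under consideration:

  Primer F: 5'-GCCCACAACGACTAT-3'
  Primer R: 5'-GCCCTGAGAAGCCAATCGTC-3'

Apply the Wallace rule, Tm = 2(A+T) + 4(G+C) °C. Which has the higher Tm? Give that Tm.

Primer F: A+T=7, G+C=8 → Tm = 2(7)+4(8) = 46°C
Primer R: A+T=8, G+C=12 → Tm = 2(8)+4(12) = 64°C
46°C vs 64°C → primer R is higher.

Primer R, 64°C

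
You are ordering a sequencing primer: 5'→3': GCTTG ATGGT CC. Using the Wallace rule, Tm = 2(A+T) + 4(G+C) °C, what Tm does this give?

Scanning the sequence gives G=4, A=1, C=3, T=4.
AT pairs contribute 5, GC pairs contribute 7.
Tm = 2×5 + 4×7 = 38°C

38°C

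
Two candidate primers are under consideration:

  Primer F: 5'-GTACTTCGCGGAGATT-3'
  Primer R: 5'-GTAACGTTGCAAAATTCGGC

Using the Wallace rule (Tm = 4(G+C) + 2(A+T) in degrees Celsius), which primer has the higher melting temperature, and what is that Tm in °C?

Primer F: A+T=8, G+C=8 → Tm = 2(8)+4(8) = 48°C
Primer R: A+T=11, G+C=9 → Tm = 2(11)+4(9) = 58°C
48°C vs 58°C → primer R is higher.

Primer R, 58°C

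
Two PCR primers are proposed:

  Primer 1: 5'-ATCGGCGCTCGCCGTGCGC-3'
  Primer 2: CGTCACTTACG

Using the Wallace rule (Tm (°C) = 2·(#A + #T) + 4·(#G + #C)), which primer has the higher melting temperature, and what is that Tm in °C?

Primer 1, 68°C

Primer 1: A+T=4, G+C=15 → Tm = 2(4)+4(15) = 68°C
Primer 2: A+T=5, G+C=6 → Tm = 2(5)+4(6) = 34°C
68°C vs 34°C → primer 1 is higher.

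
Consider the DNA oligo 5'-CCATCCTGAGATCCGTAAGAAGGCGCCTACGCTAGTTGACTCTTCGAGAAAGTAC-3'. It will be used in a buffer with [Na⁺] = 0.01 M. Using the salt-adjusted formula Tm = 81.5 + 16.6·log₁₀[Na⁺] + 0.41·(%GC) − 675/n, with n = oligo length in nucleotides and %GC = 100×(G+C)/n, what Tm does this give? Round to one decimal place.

56.9°C

Length n = 55. Base counts: A=15, T=12, G=13, C=15
G+C = 28, so %GC = 28/55 × 100 = 50.909%
Salt term: 16.6 × (-2) = -33.2
GC term: 0.41 × 50.909 = 20.873; length term: −675/55 = −12.273
Tm = 81.5 + (-33.2) + 20.873 − 12.273 = 56.9 → 56.9°C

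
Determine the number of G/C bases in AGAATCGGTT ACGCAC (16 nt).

8

Base counts: A=5, T=3, C=4, G=4
Total G or C: 4 + 4 = 8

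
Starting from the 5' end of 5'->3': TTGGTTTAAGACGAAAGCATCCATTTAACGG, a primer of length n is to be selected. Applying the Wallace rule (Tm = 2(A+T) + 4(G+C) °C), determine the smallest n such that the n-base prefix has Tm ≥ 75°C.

n = 29

First 28 bases: TTGGTTTAAGACGAAAGCATCCATTTAA → Tm = 74°C (< 75°C)
First 29 bases: TTGGTTTAAGACGAAAGCATCCATTTAAC → Tm = 78°C (≥ 75°C)
Each additional base adds 2°C (A/T) or 4°C (G/C), so Tm is non-decreasing in n; n = 29 is the first length to reach 75°C.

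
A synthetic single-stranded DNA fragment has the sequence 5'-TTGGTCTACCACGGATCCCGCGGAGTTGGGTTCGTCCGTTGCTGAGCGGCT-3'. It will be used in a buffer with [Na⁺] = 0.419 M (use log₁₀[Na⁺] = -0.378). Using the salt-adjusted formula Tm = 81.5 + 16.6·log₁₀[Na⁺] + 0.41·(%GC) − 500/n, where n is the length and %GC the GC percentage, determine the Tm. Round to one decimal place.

Length n = 51. Base counts: G=18, A=5, T=14, C=14
G+C = 32, so %GC = 32/51 × 100 = 62.745%
Salt term: 16.6 × (-0.378) = -6.275
GC term: 0.41 × 62.745 = 25.725; length term: −500/51 = −9.804
Tm = 81.5 + (-6.275) + 25.725 − 9.804 = 91.146 → 91.1°C

91.1°C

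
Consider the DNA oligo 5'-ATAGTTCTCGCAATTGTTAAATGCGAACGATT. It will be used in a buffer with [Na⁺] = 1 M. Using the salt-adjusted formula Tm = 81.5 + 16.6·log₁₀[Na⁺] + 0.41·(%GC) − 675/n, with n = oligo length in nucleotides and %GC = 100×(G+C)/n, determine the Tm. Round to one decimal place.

74.5°C

Length n = 32. G=6, A=10, T=11, C=5
G+C = 11, so %GC = 11/32 × 100 = 34.375%
Salt term: 16.6 × (0) = 0
GC term: 0.41 × 34.375 = 14.094; length term: −675/32 = −21.094
Tm = 81.5 + (0) + 14.094 − 21.094 = 74.5 → 74.5°C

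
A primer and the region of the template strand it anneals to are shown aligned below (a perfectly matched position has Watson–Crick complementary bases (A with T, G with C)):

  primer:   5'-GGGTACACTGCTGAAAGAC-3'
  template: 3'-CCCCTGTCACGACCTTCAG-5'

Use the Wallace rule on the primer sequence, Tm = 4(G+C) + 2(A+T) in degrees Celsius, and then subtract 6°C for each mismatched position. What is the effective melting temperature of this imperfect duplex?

Primer base counts: A=6, T=3, G=6, C=4 → A+T=9, G+C=10
Perfect-match Tm = 2(9) + 4(10) = 18 + 40 = 58°C
Mismatches (positions where the bases are not complementary): 4 (at positions 4, 8, 14, 18)
Effective Tm = 58 − 4×6 = 58 − 24 = 34°C

34°C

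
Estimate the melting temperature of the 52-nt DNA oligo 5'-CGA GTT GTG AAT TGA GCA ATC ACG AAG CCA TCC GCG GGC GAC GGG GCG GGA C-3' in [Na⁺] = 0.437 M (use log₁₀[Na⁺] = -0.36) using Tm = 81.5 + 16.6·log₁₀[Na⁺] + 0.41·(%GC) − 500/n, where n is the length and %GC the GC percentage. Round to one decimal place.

Length n = 52. Scanning the sequence gives A=12, G=20, T=7, C=13.
G+C = 33, so %GC = 33/52 × 100 = 63.462%
Salt term: 16.6 × (-0.36) = -5.976
GC term: 0.41 × 63.462 = 26.019; length term: −500/52 = −9.615
Tm = 81.5 + (-5.976) + 26.019 − 9.615 = 91.928 → 91.9°C

91.9°C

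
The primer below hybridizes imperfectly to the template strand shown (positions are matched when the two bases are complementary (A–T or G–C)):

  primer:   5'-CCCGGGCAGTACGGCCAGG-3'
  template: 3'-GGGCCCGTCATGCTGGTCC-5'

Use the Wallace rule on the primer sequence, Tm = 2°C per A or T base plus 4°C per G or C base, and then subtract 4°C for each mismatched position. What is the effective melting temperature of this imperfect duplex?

Primer base counts: A=3, T=1, G=8, C=7 → A+T=4, G+C=15
Perfect-match Tm = 2(4) + 4(15) = 8 + 60 = 68°C
Mismatches (positions where the bases are not complementary): 1 (at position 14)
Effective Tm = 68 − 1×4 = 68 − 4 = 64°C

64°C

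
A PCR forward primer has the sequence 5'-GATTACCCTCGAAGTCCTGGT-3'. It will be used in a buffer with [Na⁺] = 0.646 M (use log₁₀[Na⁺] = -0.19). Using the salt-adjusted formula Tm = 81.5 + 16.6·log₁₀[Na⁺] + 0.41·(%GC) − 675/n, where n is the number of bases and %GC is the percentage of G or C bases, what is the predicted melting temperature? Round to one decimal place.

67.7°C

Length n = 21. Base counts: A=4, C=6, T=6, G=5
G+C = 11, so %GC = 11/21 × 100 = 52.381%
Salt term: 16.6 × (-0.19) = -3.154
GC term: 0.41 × 52.381 = 21.476; length term: −675/21 = −32.143
Tm = 81.5 + (-3.154) + 21.476 − 32.143 = 67.679 → 67.7°C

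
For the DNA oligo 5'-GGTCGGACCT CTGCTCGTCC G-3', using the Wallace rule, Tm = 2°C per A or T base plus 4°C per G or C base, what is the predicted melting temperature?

A=1, C=8, G=7, T=5
So N_AT = 6 and N_GC = 15.
Tm = 2(6) + 4(15) = 12 + 60 = 72°C

72°C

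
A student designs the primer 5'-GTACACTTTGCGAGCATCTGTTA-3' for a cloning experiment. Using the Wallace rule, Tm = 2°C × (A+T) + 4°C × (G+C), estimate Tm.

66°C

Base counts: G=5, C=5, T=8, A=5
AT pairs contribute 13, GC pairs contribute 10.
Tm = 2×13 + 4×10 = 66°C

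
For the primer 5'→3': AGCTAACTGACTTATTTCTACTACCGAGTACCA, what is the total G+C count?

Scanning the sequence gives T=10, G=4, C=9, A=10.
Total G or C: 4 + 9 = 13

13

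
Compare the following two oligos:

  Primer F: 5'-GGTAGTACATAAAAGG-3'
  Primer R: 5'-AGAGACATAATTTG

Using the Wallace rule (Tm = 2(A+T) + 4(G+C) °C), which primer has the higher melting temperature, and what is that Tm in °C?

Primer F, 44°C

Primer F: A+T=10, G+C=6 → Tm = 2(10)+4(6) = 44°C
Primer R: A+T=10, G+C=4 → Tm = 2(10)+4(4) = 36°C
44°C vs 36°C → primer F is higher.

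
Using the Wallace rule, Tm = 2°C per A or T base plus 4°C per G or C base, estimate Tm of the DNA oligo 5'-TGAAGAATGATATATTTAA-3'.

44°C

T=7, G=3, A=9, C=0
So N_AT = 16 and N_GC = 3.
Tm = 2(16) + 4(3) = 32 + 12 = 44°C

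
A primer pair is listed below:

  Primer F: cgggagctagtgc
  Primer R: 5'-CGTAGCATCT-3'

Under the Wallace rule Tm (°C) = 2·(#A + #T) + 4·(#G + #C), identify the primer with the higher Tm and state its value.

Primer F: A+T=4, G+C=9 → Tm = 2(4)+4(9) = 44°C
Primer R: A+T=5, G+C=5 → Tm = 2(5)+4(5) = 30°C
44°C vs 30°C → primer F is higher.

Primer F, 44°C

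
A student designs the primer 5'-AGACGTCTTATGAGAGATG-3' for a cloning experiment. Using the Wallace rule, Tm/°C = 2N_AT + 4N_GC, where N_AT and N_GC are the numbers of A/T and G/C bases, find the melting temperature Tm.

54°C

C=2, T=5, G=6, A=6
So N_AT = 11 and N_GC = 8.
Tm = 4·8 + 2·11 = 32 + 22 = 54°C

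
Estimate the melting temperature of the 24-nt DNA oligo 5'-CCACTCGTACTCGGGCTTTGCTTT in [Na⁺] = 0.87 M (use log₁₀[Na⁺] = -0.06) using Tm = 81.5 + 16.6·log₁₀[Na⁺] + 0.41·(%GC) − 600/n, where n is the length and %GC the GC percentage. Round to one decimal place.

Length n = 24. Counting bases: G=5, C=8, T=9, A=2
G+C = 13, so %GC = 13/24 × 100 = 54.167%
Salt term: 16.6 × (-0.06) = -0.996
GC term: 0.41 × 54.167 = 22.208; length term: −600/24 = −25
Tm = 81.5 + (-0.996) + 22.208 − 25 = 77.712 → 77.7°C

77.7°C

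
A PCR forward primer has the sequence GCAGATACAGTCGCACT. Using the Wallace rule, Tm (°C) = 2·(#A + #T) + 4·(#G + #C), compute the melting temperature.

C=5, T=3, A=5, G=4
A+T = 8, G+C = 9
Tm = 2(8) + 4(9) = 16 + 36 = 52°C

52°C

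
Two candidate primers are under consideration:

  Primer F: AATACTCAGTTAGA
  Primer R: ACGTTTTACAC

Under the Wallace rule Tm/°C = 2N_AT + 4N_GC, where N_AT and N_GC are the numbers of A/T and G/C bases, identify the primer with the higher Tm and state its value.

Primer F: A+T=10, G+C=4 → Tm = 2(10)+4(4) = 36°C
Primer R: A+T=7, G+C=4 → Tm = 2(7)+4(4) = 30°C
36°C vs 30°C → primer F is higher.

Primer F, 36°C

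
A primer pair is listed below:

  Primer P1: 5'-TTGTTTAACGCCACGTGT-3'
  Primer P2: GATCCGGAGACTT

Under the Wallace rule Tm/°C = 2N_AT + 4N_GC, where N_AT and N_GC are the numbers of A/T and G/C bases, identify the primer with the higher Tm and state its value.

Primer P1: A+T=10, G+C=8 → Tm = 2(10)+4(8) = 52°C
Primer P2: A+T=6, G+C=7 → Tm = 2(6)+4(7) = 40°C
52°C vs 40°C → primer P1 is higher.

Primer P1, 52°C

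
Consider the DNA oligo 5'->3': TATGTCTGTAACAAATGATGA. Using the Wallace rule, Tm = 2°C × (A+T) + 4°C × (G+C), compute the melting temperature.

54°C

Scanning the sequence gives A=8, C=2, T=7, G=4.
AT pairs contribute 15, GC pairs contribute 6.
Tm = 4·6 + 2·15 = 24 + 30 = 54°C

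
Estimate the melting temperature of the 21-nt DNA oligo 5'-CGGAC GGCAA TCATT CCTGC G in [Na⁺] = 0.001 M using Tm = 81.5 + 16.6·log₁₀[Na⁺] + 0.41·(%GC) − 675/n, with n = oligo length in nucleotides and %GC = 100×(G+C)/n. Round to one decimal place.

24.9°C

Length n = 21. Base counts: A=4, G=6, C=7, T=4
G+C = 13, so %GC = 13/21 × 100 = 61.905%
Salt term: 16.6 × (-3) = -49.8
GC term: 0.41 × 61.905 = 25.381; length term: −675/21 = −32.143
Tm = 81.5 + (-49.8) + 25.381 − 32.143 = 24.938 → 24.9°C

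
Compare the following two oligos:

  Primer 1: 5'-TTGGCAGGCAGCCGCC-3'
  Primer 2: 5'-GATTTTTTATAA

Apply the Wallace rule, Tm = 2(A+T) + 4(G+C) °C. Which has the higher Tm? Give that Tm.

Primer 1, 56°C

Primer 1: A+T=4, G+C=12 → Tm = 2(4)+4(12) = 56°C
Primer 2: A+T=11, G+C=1 → Tm = 2(11)+4(1) = 26°C
56°C vs 26°C → primer 1 is higher.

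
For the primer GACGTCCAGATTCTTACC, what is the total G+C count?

Scanning the sequence gives A=4, C=6, T=5, G=3.
G+C = 3 + 6 = 9

9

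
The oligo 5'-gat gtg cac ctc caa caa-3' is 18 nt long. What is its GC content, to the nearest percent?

A=6, T=3, C=6, G=3
G+C = 3 + 6 = 9 out of 18 bases
%GC = 9/18 × 100 = 50% ≈ 50%

50%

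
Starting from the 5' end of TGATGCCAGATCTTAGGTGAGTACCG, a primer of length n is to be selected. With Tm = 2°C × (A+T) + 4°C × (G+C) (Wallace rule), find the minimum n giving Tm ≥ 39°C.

First 13 bases: TGATGCCAGATCT → Tm = 38°C (< 39°C)
First 14 bases: TGATGCCAGATCTT → Tm = 40°C (≥ 39°C)
Each additional base adds 2°C (A/T) or 4°C (G/C), so Tm is non-decreasing in n; n = 14 is the first length to reach 39°C.

n = 14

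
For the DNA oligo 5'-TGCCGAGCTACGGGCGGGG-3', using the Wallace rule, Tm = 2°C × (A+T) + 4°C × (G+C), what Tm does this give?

68°C

Scanning the sequence gives G=10, A=2, T=2, C=5.
A+T = 4, G+C = 15
Tm = 2×4 + 4×15 = 68°C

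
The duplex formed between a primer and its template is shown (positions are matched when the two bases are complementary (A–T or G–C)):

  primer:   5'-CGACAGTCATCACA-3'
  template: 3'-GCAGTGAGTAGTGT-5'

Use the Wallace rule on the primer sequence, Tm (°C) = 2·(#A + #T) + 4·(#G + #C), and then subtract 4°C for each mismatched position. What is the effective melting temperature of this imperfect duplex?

34°C

Primer base counts: A=5, T=2, G=2, C=5 → A+T=7, G+C=7
Perfect-match Tm = 2(7) + 4(7) = 14 + 28 = 42°C
Mismatches (positions where the bases are not complementary): 2 (at positions 3, 6)
Effective Tm = 42 − 2×4 = 42 − 8 = 34°C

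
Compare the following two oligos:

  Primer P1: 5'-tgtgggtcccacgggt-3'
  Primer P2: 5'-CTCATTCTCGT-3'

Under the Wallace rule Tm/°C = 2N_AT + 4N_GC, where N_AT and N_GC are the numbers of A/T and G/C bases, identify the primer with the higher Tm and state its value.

Primer P1, 54°C

Primer P1: A+T=5, G+C=11 → Tm = 2(5)+4(11) = 54°C
Primer P2: A+T=6, G+C=5 → Tm = 2(6)+4(5) = 32°C
54°C vs 32°C → primer P1 is higher.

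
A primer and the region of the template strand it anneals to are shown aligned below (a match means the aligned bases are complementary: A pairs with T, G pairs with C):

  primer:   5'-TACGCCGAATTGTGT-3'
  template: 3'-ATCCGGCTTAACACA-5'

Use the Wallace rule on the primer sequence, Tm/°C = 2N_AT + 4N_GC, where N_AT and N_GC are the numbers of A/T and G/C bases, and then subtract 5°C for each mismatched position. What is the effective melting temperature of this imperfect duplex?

39°C

Primer base counts: A=3, T=5, G=4, C=3 → A+T=8, G+C=7
Perfect-match Tm = 2(8) + 4(7) = 16 + 28 = 44°C
Mismatches (positions where the bases are not complementary): 1 (at position 3)
Effective Tm = 44 − 1×5 = 44 − 5 = 39°C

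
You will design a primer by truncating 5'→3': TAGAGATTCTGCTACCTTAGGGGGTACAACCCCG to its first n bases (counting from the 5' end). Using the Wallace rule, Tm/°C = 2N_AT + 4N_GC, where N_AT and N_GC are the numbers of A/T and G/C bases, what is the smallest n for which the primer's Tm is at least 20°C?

n = 8

First 7 bases: TAGAGAT → Tm = 18°C (< 20°C)
First 8 bases: TAGAGATT → Tm = 20°C (≥ 20°C)
Each additional base adds 2°C (A/T) or 4°C (G/C), so Tm is non-decreasing in n; n = 8 is the first length to reach 20°C.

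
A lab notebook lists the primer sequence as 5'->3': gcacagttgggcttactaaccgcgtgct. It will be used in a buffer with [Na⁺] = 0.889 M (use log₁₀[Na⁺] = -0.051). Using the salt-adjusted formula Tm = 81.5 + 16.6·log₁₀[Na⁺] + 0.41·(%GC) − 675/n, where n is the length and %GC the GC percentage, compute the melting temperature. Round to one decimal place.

80.0°C

Length n = 28. Counting bases: C=8, G=8, A=5, T=7
G+C = 16, so %GC = 16/28 × 100 = 57.143%
Salt term: 16.6 × (-0.051) = -0.847
GC term: 0.41 × 57.143 = 23.429; length term: −675/28 = −24.107
Tm = 81.5 + (-0.847) + 23.429 − 24.107 = 79.975 → 80.0°C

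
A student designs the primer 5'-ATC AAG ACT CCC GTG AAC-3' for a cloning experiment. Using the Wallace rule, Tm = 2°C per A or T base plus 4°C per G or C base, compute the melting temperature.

Counting bases: A=6, C=6, G=3, T=3
AT pairs contribute 9, GC pairs contribute 9.
Tm = 2(9) + 4(9) = 18 + 36 = 54°C

54°C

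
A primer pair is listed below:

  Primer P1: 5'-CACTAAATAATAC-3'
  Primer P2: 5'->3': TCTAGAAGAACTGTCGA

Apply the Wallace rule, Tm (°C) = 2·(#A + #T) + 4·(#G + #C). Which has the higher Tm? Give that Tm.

Primer P1: A+T=10, G+C=3 → Tm = 2(10)+4(3) = 32°C
Primer P2: A+T=10, G+C=7 → Tm = 2(10)+4(7) = 48°C
32°C vs 48°C → primer P2 is higher.

Primer P2, 48°C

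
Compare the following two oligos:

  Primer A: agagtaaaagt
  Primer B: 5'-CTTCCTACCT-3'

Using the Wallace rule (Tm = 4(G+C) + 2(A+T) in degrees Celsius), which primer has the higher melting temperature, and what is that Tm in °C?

Primer B, 30°C

Primer A: A+T=8, G+C=3 → Tm = 2(8)+4(3) = 28°C
Primer B: A+T=5, G+C=5 → Tm = 2(5)+4(5) = 30°C
28°C vs 30°C → primer B is higher.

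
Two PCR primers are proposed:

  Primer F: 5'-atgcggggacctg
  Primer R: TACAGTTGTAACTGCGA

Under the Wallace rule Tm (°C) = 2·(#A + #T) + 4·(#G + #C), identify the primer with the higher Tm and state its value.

Primer R, 48°C

Primer F: A+T=4, G+C=9 → Tm = 2(4)+4(9) = 44°C
Primer R: A+T=10, G+C=7 → Tm = 2(10)+4(7) = 48°C
44°C vs 48°C → primer R is higher.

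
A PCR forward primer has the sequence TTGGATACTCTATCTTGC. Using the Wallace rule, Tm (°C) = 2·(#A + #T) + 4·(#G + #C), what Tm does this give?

50°C

C=4, A=3, G=3, T=8
So N_AT = 11 and N_GC = 7.
Tm = 2×11 + 4×7 = 50°C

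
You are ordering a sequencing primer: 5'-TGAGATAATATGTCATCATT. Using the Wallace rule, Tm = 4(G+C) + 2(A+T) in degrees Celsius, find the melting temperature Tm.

50°C

Counting bases: G=3, C=2, T=8, A=7
So N_AT = 15 and N_GC = 5.
Tm = 2(15) + 4(5) = 30 + 20 = 50°C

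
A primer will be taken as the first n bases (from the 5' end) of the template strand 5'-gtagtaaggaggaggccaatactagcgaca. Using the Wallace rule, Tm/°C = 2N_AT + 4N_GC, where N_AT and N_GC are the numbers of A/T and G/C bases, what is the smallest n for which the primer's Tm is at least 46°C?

n = 15

First 14 bases: GTAGTAAGGAGGAG → Tm = 42°C (< 46°C)
First 15 bases: GTAGTAAGGAGGAGG → Tm = 46°C (≥ 46°C)
Each additional base adds 2°C (A/T) or 4°C (G/C), so Tm is non-decreasing in n; n = 15 is the first length to reach 46°C.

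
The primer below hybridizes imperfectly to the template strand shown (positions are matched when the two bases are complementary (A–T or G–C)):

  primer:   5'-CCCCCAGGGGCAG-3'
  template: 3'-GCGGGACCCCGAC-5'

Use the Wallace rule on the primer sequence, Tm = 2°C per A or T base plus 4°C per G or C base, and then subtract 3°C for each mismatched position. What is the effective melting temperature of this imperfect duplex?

39°C

Primer base counts: A=2, T=0, G=5, C=6 → A+T=2, G+C=11
Perfect-match Tm = 2(2) + 4(11) = 4 + 44 = 48°C
Mismatches (positions where the bases are not complementary): 3 (at positions 2, 6, 12)
Effective Tm = 48 − 3×3 = 48 − 9 = 39°C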